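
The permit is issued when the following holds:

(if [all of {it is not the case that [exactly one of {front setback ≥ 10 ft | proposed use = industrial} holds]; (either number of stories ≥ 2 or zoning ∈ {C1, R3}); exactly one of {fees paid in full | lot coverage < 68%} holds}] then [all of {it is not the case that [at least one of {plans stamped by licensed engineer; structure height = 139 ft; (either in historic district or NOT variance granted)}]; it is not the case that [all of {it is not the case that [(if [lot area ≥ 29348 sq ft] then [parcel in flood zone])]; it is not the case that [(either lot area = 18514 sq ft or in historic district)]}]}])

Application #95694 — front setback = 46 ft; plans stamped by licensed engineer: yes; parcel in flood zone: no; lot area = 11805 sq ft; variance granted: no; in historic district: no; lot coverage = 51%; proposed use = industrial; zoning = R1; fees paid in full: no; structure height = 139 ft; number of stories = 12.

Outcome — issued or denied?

Atomic conditions:
  front setback ≥ 10 ft: 46 ≥ 10 is true
  proposed use = industrial: industrial == industrial is true
  number of stories ≥ 2: 12 ≥ 2 is true
  zoning ∈ {C1, R3}: R1 is not in the set → false
  fees paid in full: no → false
  lot coverage < 68%: 51 < 68 is true
  plans stamped by licensed engineer: yes → true
  structure height = 139 ft: 139 == 139 is true
  in historic district: no → false
  NOT variance granted: no → true
  lot area ≥ 29348 sq ft: 11805 ≥ 29348 is false
  parcel in flood zone: no → false
  lot area = 18514 sq ft: 11805 == 18514 is false
Combine:
[1.1.1] exactly-one(true, true) = false
[1.1] NOT false = true
[1.2] true OR false = true
[1.3] exactly-one(false, true) = true
[1] true AND true AND true = true
[2.1.1.3] false OR true = true
[2.1.1] true OR true OR true = true
[2.1] NOT true = false
[2.2.1.1.1] false → false (antecedent false ⇒ implication holds) = true
[2.2.1.1] NOT true = false
[2.2.1.2.1] false OR false = false
[2.2.1.2] NOT false = true
[2.2.1] false AND true = false
[2.2] NOT false = true
[2] false AND true = false
[root] true → false = false
Overall: false → denied

Denied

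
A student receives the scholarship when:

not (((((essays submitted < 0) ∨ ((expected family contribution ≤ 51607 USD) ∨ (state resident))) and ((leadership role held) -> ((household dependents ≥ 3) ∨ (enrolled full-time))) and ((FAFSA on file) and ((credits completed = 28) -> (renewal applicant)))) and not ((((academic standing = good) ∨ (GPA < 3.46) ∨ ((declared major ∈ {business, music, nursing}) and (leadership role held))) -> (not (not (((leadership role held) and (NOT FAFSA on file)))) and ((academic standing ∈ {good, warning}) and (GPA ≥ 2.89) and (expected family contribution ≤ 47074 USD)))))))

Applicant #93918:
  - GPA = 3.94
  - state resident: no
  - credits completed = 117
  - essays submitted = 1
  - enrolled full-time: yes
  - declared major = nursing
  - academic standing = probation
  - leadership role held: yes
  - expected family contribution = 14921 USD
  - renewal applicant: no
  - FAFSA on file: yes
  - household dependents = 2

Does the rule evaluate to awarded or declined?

Declined

Atomic conditions:
  essays submitted < 0: 1 < 0 is false
  expected family contribution ≤ 51607 USD: 14921 ≤ 51607 is true
  state resident: no → false
  leadership role held: yes → true
  household dependents ≥ 3: 2 ≥ 3 is false
  enrolled full-time: yes → true
  FAFSA on file: yes → true
  credits completed = 28: 117 == 28 is false
  renewal applicant: no → false
  academic standing = good: probation == good is false
  GPA < 3.46: 3.94 < 3.46 is false
  declared major ∈ {business, music, nursing}: nursing is in the set → true
  NOT FAFSA on file: yes → false
  academic standing ∈ {good, warning}: probation is not in the set → false
  GPA ≥ 2.89: 3.94 ≥ 2.89 is true
  expected family contribution ≤ 47074 USD: 14921 ≤ 47074 is true
Combine:
[1.1.1.2] true OR false = true
[1.1.1] false OR true = true
[1.1.2.2] false OR true = true
[1.1.2] true → true = true
[1.1.3.2] false → false (antecedent false ⇒ implication holds) = true
[1.1.3] true AND true = true
[1.1] true AND true AND true = true
[1.2.1.1.3] true AND true = true
[1.2.1.1] false OR false OR true = true
[1.2.1.2.1.1.1] true AND false = false
[1.2.1.2.1.1] NOT false = true
[1.2.1.2.1] NOT true = false
[1.2.1.2.2] false AND true AND true = false
[1.2.1.2] false AND false = false
[1.2.1] true → false = false
[1.2] NOT false = true
[1] true AND true = true
[root] NOT true = false
Overall: false → declined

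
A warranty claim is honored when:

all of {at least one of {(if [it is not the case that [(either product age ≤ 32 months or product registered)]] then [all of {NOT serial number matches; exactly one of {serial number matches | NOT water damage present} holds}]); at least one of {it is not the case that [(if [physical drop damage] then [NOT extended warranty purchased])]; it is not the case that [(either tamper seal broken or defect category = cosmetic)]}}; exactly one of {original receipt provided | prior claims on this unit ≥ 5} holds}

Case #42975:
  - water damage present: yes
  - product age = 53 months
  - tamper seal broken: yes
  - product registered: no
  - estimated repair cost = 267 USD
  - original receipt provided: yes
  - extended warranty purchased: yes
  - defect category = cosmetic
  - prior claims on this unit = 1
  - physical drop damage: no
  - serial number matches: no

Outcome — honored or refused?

Refused

Atomic conditions:
  product age ≤ 32 months: 53 ≤ 32 is false
  product registered: no → false
  NOT serial number matches: no → true
  serial number matches: no → false
  NOT water damage present: yes → false
  physical drop damage: no → false
  NOT extended warranty purchased: yes → false
  tamper seal broken: yes → true
  defect category = cosmetic: cosmetic == cosmetic is true
  original receipt provided: yes → true
  prior claims on this unit ≥ 5: 1 ≥ 5 is false
Combine:
[1.1.1.1] false OR false = false
[1.1.1] NOT false = true
[1.1.2.2] exactly-one(false, false) = false
[1.1.2] true AND false = false
[1.1] true → false = false
[1.2.1.1] false → false (antecedent false ⇒ implication holds) = true
[1.2.1] NOT true = false
[1.2.2.1] true OR true = true
[1.2.2] NOT true = false
[1.2] false OR false = false
[1] false OR false = false
[2] exactly-one(true, false) = true
[root] false AND true = false
Overall: false → refused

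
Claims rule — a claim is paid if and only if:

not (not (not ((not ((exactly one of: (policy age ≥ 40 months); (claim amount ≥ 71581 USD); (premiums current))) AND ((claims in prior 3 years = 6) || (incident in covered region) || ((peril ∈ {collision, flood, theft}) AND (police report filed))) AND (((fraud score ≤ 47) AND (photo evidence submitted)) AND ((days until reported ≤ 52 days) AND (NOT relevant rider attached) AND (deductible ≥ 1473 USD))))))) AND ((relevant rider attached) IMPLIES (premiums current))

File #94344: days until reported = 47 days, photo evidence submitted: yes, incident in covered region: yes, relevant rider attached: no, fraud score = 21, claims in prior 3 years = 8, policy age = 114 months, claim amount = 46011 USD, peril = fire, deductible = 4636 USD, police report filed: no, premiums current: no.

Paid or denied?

Atomic conditions:
  policy age ≥ 40 months: 114 ≥ 40 is true
  claim amount ≥ 71581 USD: 46011 ≥ 71581 is false
  premiums current: no → false
  claims in prior 3 years = 6: 8 == 6 is false
  incident in covered region: yes → true
  peril ∈ {collision, flood, theft}: fire is not in the set → false
  police report filed: no → false
  fraud score ≤ 47: 21 ≤ 47 is true
  photo evidence submitted: yes → true
  days until reported ≤ 52 days: 47 ≤ 52 is true
  NOT relevant rider attached: no → true
  deductible ≥ 1473 USD: 4636 ≥ 1473 is true
  relevant rider attached: no → false
Combine:
[1.1.1.1.1.1] exactly-one(true, false, false) = true
[1.1.1.1.1] NOT true = false
[1.1.1.1.2.3] false AND false = false
[1.1.1.1.2] false OR true OR false = true
[1.1.1.1.3.1] true AND true = true
[1.1.1.1.3.2] true AND true AND true = true
[1.1.1.1.3] true AND true = true
[1.1.1.1] false AND true AND true = false
[1.1.1] NOT false = true
[1.1] NOT true = false
[1] NOT false = true
[2] false → false (antecedent false ⇒ implication holds) = true
[root] true AND true = true
Overall: true → paid

Paid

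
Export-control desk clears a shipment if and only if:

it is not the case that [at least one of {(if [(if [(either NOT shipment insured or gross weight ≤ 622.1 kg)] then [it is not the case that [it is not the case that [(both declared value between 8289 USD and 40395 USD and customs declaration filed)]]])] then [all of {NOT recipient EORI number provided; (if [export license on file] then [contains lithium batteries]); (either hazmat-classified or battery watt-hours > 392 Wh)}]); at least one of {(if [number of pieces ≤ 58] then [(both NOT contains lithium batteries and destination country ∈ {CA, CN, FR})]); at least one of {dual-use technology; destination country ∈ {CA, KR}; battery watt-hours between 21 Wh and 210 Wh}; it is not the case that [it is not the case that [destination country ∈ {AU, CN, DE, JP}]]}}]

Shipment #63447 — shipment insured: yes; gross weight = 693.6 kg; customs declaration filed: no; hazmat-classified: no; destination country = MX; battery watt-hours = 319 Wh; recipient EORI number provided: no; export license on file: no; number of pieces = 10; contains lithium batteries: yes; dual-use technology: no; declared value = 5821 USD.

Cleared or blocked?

Atomic conditions:
  NOT shipment insured: yes → false
  gross weight ≤ 622.1 kg: 693.6 ≤ 622.1 is false
  declared value between 8289 USD and 40395 USD: 5821 in [8289, 40395] is false
  customs declaration filed: no → false
  NOT recipient EORI number provided: no → true
  export license on file: no → false
  contains lithium batteries: yes → true
  hazmat-classified: no → false
  battery watt-hours > 392 Wh: 319 > 392 is false
  number of pieces ≤ 58: 10 ≤ 58 is true
  NOT contains lithium batteries: yes → false
  destination country ∈ {CA, CN, FR}: MX is not in the set → false
  dual-use technology: no → false
  destination country ∈ {CA, KR}: MX is not in the set → false
  battery watt-hours between 21 Wh and 210 Wh: 319 in [21, 210] is false
  destination country ∈ {AU, CN, DE, JP}: MX is not in the set → false
Combine:
[1.1.1.1] false OR false = false
[1.1.1.2.1.1] false AND false = false
[1.1.1.2.1] NOT false = true
[1.1.1.2] NOT true = false
[1.1.1] false → false (antecedent false ⇒ implication holds) = true
[1.1.2.2] false → true (antecedent false ⇒ implication holds) = true
[1.1.2.3] false OR false = false
[1.1.2] true AND true AND false = false
[1.1] true → false = false
[1.2.1.2] false AND false = false
[1.2.1] true → false = false
[1.2.2] false OR false OR false = false
[1.2.3.1] NOT false = true
[1.2.3] NOT true = false
[1.2] false OR false OR false = false
[1] false OR false = false
[root] NOT false = true
Overall: true → cleared

Cleared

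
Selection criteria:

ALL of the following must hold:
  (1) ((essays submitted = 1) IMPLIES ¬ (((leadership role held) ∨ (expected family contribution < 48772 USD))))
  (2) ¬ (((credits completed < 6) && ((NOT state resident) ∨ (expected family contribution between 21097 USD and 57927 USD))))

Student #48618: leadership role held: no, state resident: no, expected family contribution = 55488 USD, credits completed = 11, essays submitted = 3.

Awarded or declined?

Atomic conditions:
  essays submitted = 1: 3 == 1 is false
  leadership role held: no → false
  expected family contribution < 48772 USD: 55488 < 48772 is false
  credits completed < 6: 11 < 6 is false
  NOT state resident: no → true
  expected family contribution between 21097 USD and 57927 USD: 55488 in [21097, 57927] is true
Combine:
[1.2.1] false OR false = false
[1.2] NOT false = true
[1] false → true (antecedent false ⇒ implication holds) = true
[2.1.2] true OR true = true
[2.1] false AND true = false
[2] NOT false = true
[root] true AND true = true
Overall: true → awarded

Awarded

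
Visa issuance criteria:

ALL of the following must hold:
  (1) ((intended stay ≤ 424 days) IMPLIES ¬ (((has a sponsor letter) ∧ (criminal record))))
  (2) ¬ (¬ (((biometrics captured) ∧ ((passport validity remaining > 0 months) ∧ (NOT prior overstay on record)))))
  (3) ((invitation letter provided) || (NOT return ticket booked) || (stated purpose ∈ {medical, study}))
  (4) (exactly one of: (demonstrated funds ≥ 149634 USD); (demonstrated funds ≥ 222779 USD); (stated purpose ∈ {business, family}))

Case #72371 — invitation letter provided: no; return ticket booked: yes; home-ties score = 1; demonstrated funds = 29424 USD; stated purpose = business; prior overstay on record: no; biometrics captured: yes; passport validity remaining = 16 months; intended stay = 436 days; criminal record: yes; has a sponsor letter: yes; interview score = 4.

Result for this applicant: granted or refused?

Atomic conditions:
  intended stay ≤ 424 days: 436 ≤ 424 is false
  has a sponsor letter: yes → true
  criminal record: yes → true
  biometrics captured: yes → true
  passport validity remaining > 0 months: 16 > 0 is true
  NOT prior overstay on record: no → true
  invitation letter provided: no → false
  NOT return ticket booked: yes → false
  stated purpose ∈ {medical, study}: business is not in the set → false
  demonstrated funds ≥ 149634 USD: 29424 ≥ 149634 is false
  demonstrated funds ≥ 222779 USD: 29424 ≥ 222779 is false
  stated purpose ∈ {business, family}: business is in the set → true
Combine:
[1.2.1] true AND true = true
[1.2] NOT true = false
[1] false → false (antecedent false ⇒ implication holds) = true
[2.1.1.2] true AND true = true
[2.1.1] true AND true = true
[2.1] NOT true = false
[2] NOT false = true
[3] false OR false OR false = false
[4] exactly-one(false, false, true) = true
[root] true AND true AND false AND true = false
Overall: false → refused

Refused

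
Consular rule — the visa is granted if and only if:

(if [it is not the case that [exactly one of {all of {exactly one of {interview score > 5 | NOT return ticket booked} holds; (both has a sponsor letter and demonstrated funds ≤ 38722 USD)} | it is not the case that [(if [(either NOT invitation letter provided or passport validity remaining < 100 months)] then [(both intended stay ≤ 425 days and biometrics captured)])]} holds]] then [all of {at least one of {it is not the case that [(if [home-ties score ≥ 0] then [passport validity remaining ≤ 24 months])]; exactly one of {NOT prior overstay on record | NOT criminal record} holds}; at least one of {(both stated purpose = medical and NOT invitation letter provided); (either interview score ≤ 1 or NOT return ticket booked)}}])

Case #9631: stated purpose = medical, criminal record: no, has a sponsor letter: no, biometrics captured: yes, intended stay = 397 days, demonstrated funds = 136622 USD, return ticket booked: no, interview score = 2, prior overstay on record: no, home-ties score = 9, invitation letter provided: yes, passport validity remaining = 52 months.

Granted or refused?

Granted

Atomic conditions:
  interview score > 5: 2 > 5 is false
  NOT return ticket booked: no → true
  has a sponsor letter: no → false
  demonstrated funds ≤ 38722 USD: 136622 ≤ 38722 is false
  NOT invitation letter provided: yes → false
  passport validity remaining < 100 months: 52 < 100 is true
  intended stay ≤ 425 days: 397 ≤ 425 is true
  biometrics captured: yes → true
  home-ties score ≥ 0: 9 ≥ 0 is true
  passport validity remaining ≤ 24 months: 52 ≤ 24 is false
  NOT prior overstay on record: no → true
  NOT criminal record: no → true
  stated purpose = medical: medical == medical is true
  interview score ≤ 1: 2 ≤ 1 is false
Combine:
[1.1.1.1] exactly-one(false, true) = true
[1.1.1.2] false AND false = false
[1.1.1] true AND false = false
[1.1.2.1.1] false OR true = true
[1.1.2.1.2] true AND true = true
[1.1.2.1] true → true = true
[1.1.2] NOT true = false
[1.1] exactly-one(false, false) = false
[1] NOT false = true
[2.1.1.1] true → false = false
[2.1.1] NOT false = true
[2.1.2] exactly-one(true, true) = false
[2.1] true OR false = true
[2.2.1] true AND false = false
[2.2.2] false OR true = true
[2.2] false OR true = true
[2] true AND true = true
[root] true → true = true
Overall: true → granted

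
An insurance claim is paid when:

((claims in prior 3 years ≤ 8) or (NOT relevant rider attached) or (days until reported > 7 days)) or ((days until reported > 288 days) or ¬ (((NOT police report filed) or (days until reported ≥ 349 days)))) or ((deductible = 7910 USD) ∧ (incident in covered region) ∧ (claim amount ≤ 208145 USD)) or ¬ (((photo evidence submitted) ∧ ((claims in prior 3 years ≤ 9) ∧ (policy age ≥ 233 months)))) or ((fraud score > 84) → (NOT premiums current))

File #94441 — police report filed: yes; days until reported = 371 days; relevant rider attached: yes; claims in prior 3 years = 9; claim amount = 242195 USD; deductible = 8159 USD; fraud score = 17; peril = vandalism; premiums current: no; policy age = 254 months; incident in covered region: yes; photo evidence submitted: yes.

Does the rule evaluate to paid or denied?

Atomic conditions:
  claims in prior 3 years ≤ 8: 9 ≤ 8 is false
  NOT relevant rider attached: yes → false
  days until reported > 7 days: 371 > 7 is true
  days until reported > 288 days: 371 > 288 is true
  NOT police report filed: yes → false
  days until reported ≥ 349 days: 371 ≥ 349 is true
  deductible = 7910 USD: 8159 == 7910 is false
  incident in covered region: yes → true
  claim amount ≤ 208145 USD: 242195 ≤ 208145 is false
  photo evidence submitted: yes → true
  claims in prior 3 years ≤ 9: 9 ≤ 9 is true
  policy age ≥ 233 months: 254 ≥ 233 is true
  fraud score > 84: 17 > 84 is false
  NOT premiums current: no → true
Combine:
[1] false OR false OR true = true
[2.2.1] false OR true = true
[2.2] NOT true = false
[2] true OR false = true
[3] false AND true AND false = false
[4.1.2] true AND true = true
[4.1] true AND true = true
[4] NOT true = false
[5] false → true (antecedent false ⇒ implication holds) = true
[root] true OR true OR false OR false OR true = true
Overall: true → paid

Paid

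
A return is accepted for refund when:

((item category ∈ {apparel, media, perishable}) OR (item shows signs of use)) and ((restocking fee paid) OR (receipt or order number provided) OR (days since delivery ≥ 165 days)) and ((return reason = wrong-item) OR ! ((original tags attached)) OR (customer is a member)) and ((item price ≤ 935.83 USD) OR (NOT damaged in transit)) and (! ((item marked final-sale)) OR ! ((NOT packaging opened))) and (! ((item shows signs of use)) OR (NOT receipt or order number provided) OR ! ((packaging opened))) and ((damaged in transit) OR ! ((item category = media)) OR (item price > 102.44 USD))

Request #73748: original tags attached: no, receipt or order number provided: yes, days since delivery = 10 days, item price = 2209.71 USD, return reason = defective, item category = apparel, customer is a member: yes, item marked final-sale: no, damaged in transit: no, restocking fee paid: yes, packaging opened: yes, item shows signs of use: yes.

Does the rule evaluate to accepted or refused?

Refused

Atomic conditions:
  item category ∈ {apparel, media, perishable}: apparel is in the set → true
  item shows signs of use: yes → true
  restocking fee paid: yes → true
  receipt or order number provided: yes → true
  days since delivery ≥ 165 days: 10 ≥ 165 is false
  return reason = wrong-item: defective == wrong-item is false
  original tags attached: no → false
  customer is a member: yes → true
  item price ≤ 935.83 USD: 2209.71 ≤ 935.83 is false
  NOT damaged in transit: no → true
  item marked final-sale: no → false
  NOT packaging opened: yes → false
  NOT receipt or order number provided: yes → false
  packaging opened: yes → true
  damaged in transit: no → false
  item category = media: apparel == media is false
  item price > 102.44 USD: 2209.71 > 102.44 is true
Combine:
[1] true OR true = true
[2] true OR true OR false = true
[3.2] NOT false = true
[3] false OR true OR true = true
[4] false OR true = true
[5.1] NOT false = true
[5.2] NOT false = true
[5] true OR true = true
[6.1] NOT true = false
[6.3] NOT true = false
[6] false OR false OR false = false
[7.2] NOT false = true
[7] false OR true OR true = true
[root] true AND true AND true AND true AND true AND false AND true = false
Overall: false → refused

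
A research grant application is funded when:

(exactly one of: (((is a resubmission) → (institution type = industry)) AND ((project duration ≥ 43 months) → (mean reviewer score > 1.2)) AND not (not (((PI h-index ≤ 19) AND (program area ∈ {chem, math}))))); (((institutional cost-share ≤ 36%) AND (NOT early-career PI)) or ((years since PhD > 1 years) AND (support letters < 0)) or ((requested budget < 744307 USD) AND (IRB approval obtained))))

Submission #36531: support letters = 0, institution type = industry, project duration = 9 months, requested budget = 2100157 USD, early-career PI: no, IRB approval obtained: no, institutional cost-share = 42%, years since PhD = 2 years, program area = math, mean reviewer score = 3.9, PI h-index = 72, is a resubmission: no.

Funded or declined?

Atomic conditions:
  is a resubmission: no → false
  institution type = industry: industry == industry is true
  project duration ≥ 43 months: 9 ≥ 43 is false
  mean reviewer score > 1.2: 3.9 > 1.2 is true
  PI h-index ≤ 19: 72 ≤ 19 is false
  program area ∈ {chem, math}: math is in the set → true
  institutional cost-share ≤ 36%: 42 ≤ 36 is false
  NOT early-career PI: no → true
  years since PhD > 1 years: 2 > 1 is true
  support letters < 0: 0 < 0 is false
  requested budget < 744307 USD: 2100157 < 744307 is false
  IRB approval obtained: no → false
Combine:
[1.1] false → true (antecedent false ⇒ implication holds) = true
[1.2] false → true (antecedent false ⇒ implication holds) = true
[1.3.1.1] false AND true = false
[1.3.1] NOT false = true
[1.3] NOT true = false
[1] true AND true AND false = false
[2.1] false AND true = false
[2.2] true AND false = false
[2.3] false AND false = false
[2] false OR false OR false = false
[root] exactly-one(false, false) = false
Overall: false → declined

Declined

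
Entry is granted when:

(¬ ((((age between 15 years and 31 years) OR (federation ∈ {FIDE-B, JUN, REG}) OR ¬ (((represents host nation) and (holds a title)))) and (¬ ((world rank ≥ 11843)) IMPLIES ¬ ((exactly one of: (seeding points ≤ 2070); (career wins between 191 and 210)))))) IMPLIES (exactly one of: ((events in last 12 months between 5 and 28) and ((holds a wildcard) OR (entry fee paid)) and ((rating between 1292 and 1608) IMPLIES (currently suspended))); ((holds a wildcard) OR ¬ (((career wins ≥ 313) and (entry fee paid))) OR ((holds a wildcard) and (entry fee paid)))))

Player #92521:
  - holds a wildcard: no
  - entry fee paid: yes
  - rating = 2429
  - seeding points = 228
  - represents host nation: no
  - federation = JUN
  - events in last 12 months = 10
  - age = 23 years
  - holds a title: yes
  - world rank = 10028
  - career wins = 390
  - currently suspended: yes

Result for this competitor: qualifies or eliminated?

Atomic conditions:
  age between 15 years and 31 years: 23 in [15, 31] is true
  federation ∈ {FIDE-B, JUN, REG}: JUN is in the set → true
  represents host nation: no → false
  holds a title: yes → true
  world rank ≥ 11843: 10028 ≥ 11843 is false
  seeding points ≤ 2070: 228 ≤ 2070 is true
  career wins between 191 and 210: 390 in [191, 210] is false
  events in last 12 months between 5 and 28: 10 in [5, 28] is true
  holds a wildcard: no → false
  entry fee paid: yes → true
  rating between 1292 and 1608: 2429 in [1292, 1608] is false
  currently suspended: yes → true
  career wins ≥ 313: 390 ≥ 313 is true
Combine:
[1.1.1.3.1] false AND true = false
[1.1.1.3] NOT false = true
[1.1.1] true OR true OR true = true
[1.1.2.1] NOT false = true
[1.1.2.2.1] exactly-one(true, false) = true
[1.1.2.2] NOT true = false
[1.1.2] true → false = false
[1.1] true AND false = false
[1] NOT false = true
[2.1.2] false OR true = true
[2.1.3] false → true (antecedent false ⇒ implication holds) = true
[2.1] true AND true AND true = true
[2.2.2.1] true AND true = true
[2.2.2] NOT true = false
[2.2.3] false AND true = false
[2.2] false OR false OR false = false
[2] exactly-one(true, false) = true
[root] true → true = true
Overall: true → qualifies

Qualifies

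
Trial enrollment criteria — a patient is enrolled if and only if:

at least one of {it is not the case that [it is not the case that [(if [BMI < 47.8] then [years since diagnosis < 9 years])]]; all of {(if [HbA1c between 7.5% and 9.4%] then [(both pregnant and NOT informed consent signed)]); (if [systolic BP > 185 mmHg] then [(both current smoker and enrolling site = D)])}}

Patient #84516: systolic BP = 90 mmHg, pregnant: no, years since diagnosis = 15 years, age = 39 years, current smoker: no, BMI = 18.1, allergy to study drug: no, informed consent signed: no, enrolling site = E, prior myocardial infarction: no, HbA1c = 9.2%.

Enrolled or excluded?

Atomic conditions:
  BMI < 47.8: 18.1 < 47.8 is true
  years since diagnosis < 9 years: 15 < 9 is false
  HbA1c between 7.5% and 9.4%: 9.2 in [7.5, 9.4] is true
  pregnant: no → false
  NOT informed consent signed: no → true
  systolic BP > 185 mmHg: 90 > 185 is false
  current smoker: no → false
  enrolling site = D: E == D is false
Combine:
[1.1.1] true → false = false
[1.1] NOT false = true
[1] NOT true = false
[2.1.2] false AND true = false
[2.1] true → false = false
[2.2.2] false AND false = false
[2.2] false → false (antecedent false ⇒ implication holds) = true
[2] false AND true = false
[root] false OR false = false
Overall: false → excluded

Excluded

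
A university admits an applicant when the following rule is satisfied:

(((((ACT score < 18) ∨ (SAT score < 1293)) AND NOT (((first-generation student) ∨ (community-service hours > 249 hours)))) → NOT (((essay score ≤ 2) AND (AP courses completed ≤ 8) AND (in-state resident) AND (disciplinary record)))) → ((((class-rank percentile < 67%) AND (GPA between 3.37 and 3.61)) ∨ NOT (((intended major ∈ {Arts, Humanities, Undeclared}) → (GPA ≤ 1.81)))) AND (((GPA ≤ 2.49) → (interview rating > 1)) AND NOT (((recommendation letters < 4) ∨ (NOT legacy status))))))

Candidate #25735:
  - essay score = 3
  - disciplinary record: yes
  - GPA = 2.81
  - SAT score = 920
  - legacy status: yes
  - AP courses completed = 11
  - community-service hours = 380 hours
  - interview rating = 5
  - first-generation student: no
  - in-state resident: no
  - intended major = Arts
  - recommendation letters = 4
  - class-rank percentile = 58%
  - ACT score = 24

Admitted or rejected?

Admitted

Atomic conditions:
  ACT score < 18: 24 < 18 is false
  SAT score < 1293: 920 < 1293 is true
  first-generation student: no → false
  community-service hours > 249 hours: 380 > 249 is true
  essay score ≤ 2: 3 ≤ 2 is false
  AP courses completed ≤ 8: 11 ≤ 8 is false
  in-state resident: no → false
  disciplinary record: yes → true
  class-rank percentile < 67%: 58 < 67 is true
  GPA between 3.37 and 3.61: 2.81 in [3.37, 3.61] is false
  intended major ∈ {Arts, Humanities, Undeclared}: Arts is in the set → true
  GPA ≤ 1.81: 2.81 ≤ 1.81 is false
  GPA ≤ 2.49: 2.81 ≤ 2.49 is false
  interview rating > 1: 5 > 1 is true
  recommendation letters < 4: 4 < 4 is false
  NOT legacy status: yes → false
Combine:
[1.1.1] false OR true = true
[1.1.2.1] false OR true = true
[1.1.2] NOT true = false
[1.1] true AND false = false
[1.2.1] false AND false AND false AND true = false
[1.2] NOT false = true
[1] false → true (antecedent false ⇒ implication holds) = true
[2.1.1] true AND false = false
[2.1.2.1] true → false = false
[2.1.2] NOT false = true
[2.1] false OR true = true
[2.2.1] false → true (antecedent false ⇒ implication holds) = true
[2.2.2.1] false OR false = false
[2.2.2] NOT false = true
[2.2] true AND true = true
[2] true AND true = true
[root] true → true = true
Overall: true → admitted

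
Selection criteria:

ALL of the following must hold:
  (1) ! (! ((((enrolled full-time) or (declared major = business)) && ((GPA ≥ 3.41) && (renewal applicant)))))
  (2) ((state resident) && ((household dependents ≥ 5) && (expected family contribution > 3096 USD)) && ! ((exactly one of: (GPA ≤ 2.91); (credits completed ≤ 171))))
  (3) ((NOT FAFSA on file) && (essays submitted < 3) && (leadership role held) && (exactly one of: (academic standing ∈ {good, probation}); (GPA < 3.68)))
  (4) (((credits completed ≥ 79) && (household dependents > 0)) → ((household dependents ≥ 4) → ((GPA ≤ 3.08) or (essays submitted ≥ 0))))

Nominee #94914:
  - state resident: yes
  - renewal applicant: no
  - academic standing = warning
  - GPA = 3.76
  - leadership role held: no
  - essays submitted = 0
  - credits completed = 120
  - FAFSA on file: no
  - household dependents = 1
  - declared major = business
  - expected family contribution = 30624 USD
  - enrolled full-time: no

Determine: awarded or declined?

Declined

Atomic conditions:
  enrolled full-time: no → false
  declared major = business: business == business is true
  GPA ≥ 3.41: 3.76 ≥ 3.41 is true
  renewal applicant: no → false
  state resident: yes → true
  household dependents ≥ 5: 1 ≥ 5 is false
  expected family contribution > 3096 USD: 30624 > 3096 is true
  GPA ≤ 2.91: 3.76 ≤ 2.91 is false
  credits completed ≤ 171: 120 ≤ 171 is true
  NOT FAFSA on file: no → true
  essays submitted < 3: 0 < 3 is true
  leadership role held: no → false
  academic standing ∈ {good, probation}: warning is not in the set → false
  GPA < 3.68: 3.76 < 3.68 is false
  credits completed ≥ 79: 120 ≥ 79 is true
  household dependents > 0: 1 > 0 is true
  household dependents ≥ 4: 1 ≥ 4 is false
  GPA ≤ 3.08: 3.76 ≤ 3.08 is false
  essays submitted ≥ 0: 0 ≥ 0 is true
Combine:
[1.1.1.1] false OR true = true
[1.1.1.2] true AND false = false
[1.1.1] true AND false = false
[1.1] NOT false = true
[1] NOT true = false
[2.2] false AND true = false
[2.3.1] exactly-one(false, true) = true
[2.3] NOT true = false
[2] true AND false AND false = false
[3.4] exactly-one(false, false) = false
[3] true AND true AND false AND false = false
[4.1] true AND true = true
[4.2.2] false OR true = true
[4.2] false → true (antecedent false ⇒ implication holds) = true
[4] true → true = true
[root] false AND false AND false AND true = false
Overall: false → declined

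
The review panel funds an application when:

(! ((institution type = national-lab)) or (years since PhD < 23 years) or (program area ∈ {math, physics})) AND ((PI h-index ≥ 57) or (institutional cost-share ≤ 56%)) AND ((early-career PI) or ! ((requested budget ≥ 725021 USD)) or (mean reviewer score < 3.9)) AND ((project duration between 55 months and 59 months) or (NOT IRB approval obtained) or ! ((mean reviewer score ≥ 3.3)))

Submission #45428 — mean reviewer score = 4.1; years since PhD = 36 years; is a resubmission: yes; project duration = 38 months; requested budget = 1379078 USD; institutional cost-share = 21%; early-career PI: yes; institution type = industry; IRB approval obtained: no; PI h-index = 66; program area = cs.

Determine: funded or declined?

Funded

Atomic conditions:
  institution type = national-lab: industry == national-lab is false
  years since PhD < 23 years: 36 < 23 is false
  program area ∈ {math, physics}: cs is not in the set → false
  PI h-index ≥ 57: 66 ≥ 57 is true
  institutional cost-share ≤ 56%: 21 ≤ 56 is true
  early-career PI: yes → true
  requested budget ≥ 725021 USD: 1379078 ≥ 725021 is true
  mean reviewer score < 3.9: 4.1 < 3.9 is false
  project duration between 55 months and 59 months: 38 in [55, 59] is false
  NOT IRB approval obtained: no → true
  mean reviewer score ≥ 3.3: 4.1 ≥ 3.3 is true
Combine:
[1.1] NOT false = true
[1] true OR false OR false = true
[2] true OR true = true
[3.2] NOT true = false
[3] true OR false OR false = true
[4.3] NOT true = false
[4] false OR true OR false = true
[root] true AND true AND true AND true = true
Overall: true → funded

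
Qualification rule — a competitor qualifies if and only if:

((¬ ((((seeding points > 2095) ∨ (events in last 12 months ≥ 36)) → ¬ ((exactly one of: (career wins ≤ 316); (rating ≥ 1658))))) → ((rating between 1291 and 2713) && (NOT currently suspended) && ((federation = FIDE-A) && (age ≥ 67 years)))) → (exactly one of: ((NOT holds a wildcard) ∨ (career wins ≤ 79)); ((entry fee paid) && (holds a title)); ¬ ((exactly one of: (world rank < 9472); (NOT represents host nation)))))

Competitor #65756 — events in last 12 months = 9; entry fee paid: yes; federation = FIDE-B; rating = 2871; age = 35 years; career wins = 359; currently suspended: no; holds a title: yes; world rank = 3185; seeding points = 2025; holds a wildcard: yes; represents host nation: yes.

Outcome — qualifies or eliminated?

Qualifies

Atomic conditions:
  seeding points > 2095: 2025 > 2095 is false
  events in last 12 months ≥ 36: 9 ≥ 36 is false
  career wins ≤ 316: 359 ≤ 316 is false
  rating ≥ 1658: 2871 ≥ 1658 is true
  rating between 1291 and 2713: 2871 in [1291, 2713] is false
  NOT currently suspended: no → true
  federation = FIDE-A: FIDE-B == FIDE-A is false
  age ≥ 67 years: 35 ≥ 67 is false
  NOT holds a wildcard: yes → false
  career wins ≤ 79: 359 ≤ 79 is false
  entry fee paid: yes → true
  holds a title: yes → true
  world rank < 9472: 3185 < 9472 is true
  NOT represents host nation: yes → false
Combine:
[1.1.1.1] false OR false = false
[1.1.1.2.1] exactly-one(false, true) = true
[1.1.1.2] NOT true = false
[1.1.1] false → false (antecedent false ⇒ implication holds) = true
[1.1] NOT true = false
[1.2.3] false AND false = false
[1.2] false AND true AND false = false
[1] false → false (antecedent false ⇒ implication holds) = true
[2.1] false OR false = false
[2.2] true AND true = true
[2.3.1] exactly-one(true, false) = true
[2.3] NOT true = false
[2] exactly-one(false, true, false) = true
[root] true → true = true
Overall: true → qualifies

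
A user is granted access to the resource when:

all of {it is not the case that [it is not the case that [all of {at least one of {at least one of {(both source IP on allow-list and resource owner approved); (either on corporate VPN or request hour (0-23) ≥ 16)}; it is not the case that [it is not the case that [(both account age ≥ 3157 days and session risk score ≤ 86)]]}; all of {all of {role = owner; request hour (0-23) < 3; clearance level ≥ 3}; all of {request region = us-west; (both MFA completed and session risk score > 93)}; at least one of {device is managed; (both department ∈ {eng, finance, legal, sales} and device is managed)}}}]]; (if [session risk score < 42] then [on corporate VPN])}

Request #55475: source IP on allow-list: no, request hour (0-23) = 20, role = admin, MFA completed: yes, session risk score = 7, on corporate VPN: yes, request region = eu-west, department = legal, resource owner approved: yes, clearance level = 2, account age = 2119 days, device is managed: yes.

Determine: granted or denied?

Denied

Atomic conditions:
  source IP on allow-list: no → false
  resource owner approved: yes → true
  on corporate VPN: yes → true
  request hour (0-23) ≥ 16: 20 ≥ 16 is true
  account age ≥ 3157 days: 2119 ≥ 3157 is false
  session risk score ≤ 86: 7 ≤ 86 is true
  role = owner: admin == owner is false
  request hour (0-23) < 3: 20 < 3 is false
  clearance level ≥ 3: 2 ≥ 3 is false
  request region = us-west: eu-west == us-west is false
  MFA completed: yes → true
  session risk score > 93: 7 > 93 is false
  device is managed: yes → true
  department ∈ {eng, finance, legal, sales}: legal is in the set → true
  session risk score < 42: 7 < 42 is true
Combine:
[1.1.1.1.1.1] false AND true = false
[1.1.1.1.1.2] true OR true = true
[1.1.1.1.1] false OR true = true
[1.1.1.1.2.1.1] false AND true = false
[1.1.1.1.2.1] NOT false = true
[1.1.1.1.2] NOT true = false
[1.1.1.1] true OR false = true
[1.1.1.2.1] false AND false AND false = false
[1.1.1.2.2.2] true AND false = false
[1.1.1.2.2] false AND false = false
[1.1.1.2.3.2] true AND true = true
[1.1.1.2.3] true OR true = true
[1.1.1.2] false AND false AND true = false
[1.1.1] true AND false = false
[1.1] NOT false = true
[1] NOT true = false
[2] true → true = true
[root] false AND true = false
Overall: false → denied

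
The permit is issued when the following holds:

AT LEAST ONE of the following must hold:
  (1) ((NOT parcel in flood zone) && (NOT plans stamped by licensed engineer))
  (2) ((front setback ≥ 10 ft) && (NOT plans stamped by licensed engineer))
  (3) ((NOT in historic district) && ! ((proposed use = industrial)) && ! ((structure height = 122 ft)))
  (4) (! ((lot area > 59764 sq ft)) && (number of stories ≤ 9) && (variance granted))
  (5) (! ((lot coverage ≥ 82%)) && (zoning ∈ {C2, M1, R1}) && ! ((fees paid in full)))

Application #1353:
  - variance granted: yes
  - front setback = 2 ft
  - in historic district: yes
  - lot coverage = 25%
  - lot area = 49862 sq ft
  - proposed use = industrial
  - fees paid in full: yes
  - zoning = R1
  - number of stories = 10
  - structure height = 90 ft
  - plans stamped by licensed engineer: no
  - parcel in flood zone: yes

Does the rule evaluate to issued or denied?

Denied

Atomic conditions:
  NOT parcel in flood zone: yes → false
  NOT plans stamped by licensed engineer: no → true
  front setback ≥ 10 ft: 2 ≥ 10 is false
  NOT in historic district: yes → false
  proposed use = industrial: industrial == industrial is true
  structure height = 122 ft: 90 == 122 is false
  lot area > 59764 sq ft: 49862 > 59764 is false
  number of stories ≤ 9: 10 ≤ 9 is false
  variance granted: yes → true
  lot coverage ≥ 82%: 25 ≥ 82 is false
  zoning ∈ {C2, M1, R1}: R1 is in the set → true
  fees paid in full: yes → true
Combine:
[1] false AND true = false
[2] false AND true = false
[3.2] NOT true = false
[3.3] NOT false = true
[3] false AND false AND true = false
[4.1] NOT false = true
[4] true AND false AND true = false
[5.1] NOT false = true
[5.3] NOT true = false
[5] true AND true AND false = false
[root] false OR false OR false OR false OR false = false
Overall: false → denied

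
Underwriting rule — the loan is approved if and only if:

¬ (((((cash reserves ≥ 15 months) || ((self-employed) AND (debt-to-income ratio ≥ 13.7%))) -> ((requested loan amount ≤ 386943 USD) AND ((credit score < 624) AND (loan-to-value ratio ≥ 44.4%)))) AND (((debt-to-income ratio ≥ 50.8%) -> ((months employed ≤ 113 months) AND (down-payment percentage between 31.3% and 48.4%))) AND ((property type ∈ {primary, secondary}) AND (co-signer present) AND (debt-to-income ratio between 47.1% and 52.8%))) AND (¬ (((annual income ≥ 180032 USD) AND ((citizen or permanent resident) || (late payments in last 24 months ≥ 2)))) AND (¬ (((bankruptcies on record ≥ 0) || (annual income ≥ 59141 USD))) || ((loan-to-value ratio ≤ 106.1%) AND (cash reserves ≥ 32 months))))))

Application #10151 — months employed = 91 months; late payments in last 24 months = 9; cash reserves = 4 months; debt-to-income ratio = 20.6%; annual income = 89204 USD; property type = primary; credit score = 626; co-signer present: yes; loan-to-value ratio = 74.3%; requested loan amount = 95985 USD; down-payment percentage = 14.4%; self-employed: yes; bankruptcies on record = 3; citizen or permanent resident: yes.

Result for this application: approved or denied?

Atomic conditions:
  cash reserves ≥ 15 months: 4 ≥ 15 is false
  self-employed: yes → true
  debt-to-income ratio ≥ 13.7%: 20.6 ≥ 13.7 is true
  requested loan amount ≤ 386943 USD: 95985 ≤ 386943 is true
  credit score < 624: 626 < 624 is false
  loan-to-value ratio ≥ 44.4%: 74.3 ≥ 44.4 is true
  debt-to-income ratio ≥ 50.8%: 20.6 ≥ 50.8 is false
  months employed ≤ 113 months: 91 ≤ 113 is true
  down-payment percentage between 31.3% and 48.4%: 14.4 in [31.3, 48.4] is false
  property type ∈ {primary, secondary}: primary is in the set → true
  co-signer present: yes → true
  debt-to-income ratio between 47.1% and 52.8%: 20.6 in [47.1, 52.8] is false
  annual income ≥ 180032 USD: 89204 ≥ 180032 is false
  citizen or permanent resident: yes → true
  late payments in last 24 months ≥ 2: 9 ≥ 2 is true
  bankruptcies on record ≥ 0: 3 ≥ 0 is true
  annual income ≥ 59141 USD: 89204 ≥ 59141 is true
  loan-to-value ratio ≤ 106.1%: 74.3 ≤ 106.1 is true
  cash reserves ≥ 32 months: 4 ≥ 32 is false
Combine:
[1.1.1.2] true AND true = true
[1.1.1] false OR true = true
[1.1.2.2] false AND true = false
[1.1.2] true AND false = false
[1.1] true → false = false
[1.2.1.2] true AND false = false
[1.2.1] false → false (antecedent false ⇒ implication holds) = true
[1.2.2] true AND true AND false = false
[1.2] true AND false = false
[1.3.1.1.2] true OR true = true
[1.3.1.1] false AND true = false
[1.3.1] NOT false = true
[1.3.2.1.1] true OR true = true
[1.3.2.1] NOT true = false
[1.3.2.2] true AND false = false
[1.3.2] false OR false = false
[1.3] true AND false = false
[1] false AND false AND false = false
[root] NOT false = true
Overall: true → approved

Approved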